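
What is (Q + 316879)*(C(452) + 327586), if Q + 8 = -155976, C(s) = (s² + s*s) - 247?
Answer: 118410192565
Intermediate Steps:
C(s) = -247 + 2*s² (C(s) = (s² + s²) - 247 = 2*s² - 247 = -247 + 2*s²)
Q = -155984 (Q = -8 - 155976 = -155984)
(Q + 316879)*(C(452) + 327586) = (-155984 + 316879)*((-247 + 2*452²) + 327586) = 160895*((-247 + 2*204304) + 327586) = 160895*((-247 + 408608) + 327586) = 160895*(408361 + 327586) = 160895*735947 = 118410192565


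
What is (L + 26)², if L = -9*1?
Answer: 289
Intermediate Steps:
L = -9
(L + 26)² = (-9 + 26)² = 17² = 289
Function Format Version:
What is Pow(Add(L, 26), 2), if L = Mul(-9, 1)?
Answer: 289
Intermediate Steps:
L = -9
Pow(Add(L, 26), 2) = Pow(Add(-9, 26), 2) = Pow(17, 2) = 289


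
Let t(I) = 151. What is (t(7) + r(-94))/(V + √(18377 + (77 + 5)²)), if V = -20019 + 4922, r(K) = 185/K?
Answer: -211493873/21422064952 - 42027*√2789/21422064952 ≈ -0.0099763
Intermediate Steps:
V = -15097
(t(7) + r(-94))/(V + √(18377 + (77 + 5)²)) = (151 + 185/(-94))/(-15097 + √(18377 + (77 + 5)²)) = (151 + 185*(-1/94))/(-15097 + √(18377 + 82²)) = (151 - 185/94)/(-15097 + √(18377 + 6724)) = 14009/(94*(-15097 + √25101)) = 14009/(94*(-15097 + 3*√2789))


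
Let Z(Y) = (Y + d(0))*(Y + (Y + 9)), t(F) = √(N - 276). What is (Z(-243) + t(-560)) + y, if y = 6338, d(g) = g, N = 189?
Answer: 122249 + I*√87 ≈ 1.2225e+5 + 9.3274*I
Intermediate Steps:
t(F) = I*√87 (t(F) = √(189 - 276) = √(-87) = I*√87)
Z(Y) = Y*(9 + 2*Y) (Z(Y) = (Y + 0)*(Y + (Y + 9)) = Y*(Y + (9 + Y)) = Y*(9 + 2*Y))
(Z(-243) + t(-560)) + y = (-243*(9 + 2*(-243)) + I*√87) + 6338 = (-243*(9 - 486) + I*√87) + 6338 = (-243*(-477) + I*√87) + 6338 = (115911 + I*√87) + 6338 = 122249 + I*√87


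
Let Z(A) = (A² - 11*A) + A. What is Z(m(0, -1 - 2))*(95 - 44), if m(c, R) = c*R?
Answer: 0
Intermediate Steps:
m(c, R) = R*c
Z(A) = A² - 10*A
Z(m(0, -1 - 2))*(95 - 44) = (((-1 - 2)*0)*(-10 + (-1 - 2)*0))*(95 - 44) = ((-3*0)*(-10 - 3*0))*51 = (0*(-10 + 0))*51 = (0*(-10))*51 = 0*51 = 0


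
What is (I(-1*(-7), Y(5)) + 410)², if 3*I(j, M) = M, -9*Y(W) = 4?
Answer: 122456356/729 ≈ 1.6798e+5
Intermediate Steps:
Y(W) = -4/9 (Y(W) = -⅑*4 = -4/9)
I(j, M) = M/3
(I(-1*(-7), Y(5)) + 410)² = ((⅓)*(-4/9) + 410)² = (-4/27 + 410)² = (11066/27)² = 122456356/729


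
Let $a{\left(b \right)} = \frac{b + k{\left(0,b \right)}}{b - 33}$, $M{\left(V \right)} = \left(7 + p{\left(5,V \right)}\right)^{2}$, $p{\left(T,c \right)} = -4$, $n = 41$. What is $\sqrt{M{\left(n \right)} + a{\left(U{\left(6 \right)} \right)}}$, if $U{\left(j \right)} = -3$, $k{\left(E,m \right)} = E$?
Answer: $\frac{\sqrt{327}}{6} \approx 3.0139$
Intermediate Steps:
$M{\left(V \right)} = 9$ ($M{\left(V \right)} = \left(7 - 4\right)^{2} = 3^{2} = 9$)
$a{\left(b \right)} = \frac{b}{-33 + b}$ ($a{\left(b \right)} = \frac{b + 0}{b - 33} = \frac{b}{-33 + b}$)
$\sqrt{M{\left(n \right)} + a{\left(U{\left(6 \right)} \right)}} = \sqrt{9 - \frac{3}{-33 - 3}} = \sqrt{9 - \frac{3}{-36}} = \sqrt{9 - - \frac{1}{12}} = \sqrt{9 + \frac{1}{12}} = \sqrt{\frac{109}{12}} = \frac{\sqrt{327}}{6}$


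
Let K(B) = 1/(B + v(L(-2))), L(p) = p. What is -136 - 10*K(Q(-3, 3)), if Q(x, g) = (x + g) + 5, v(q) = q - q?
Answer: -138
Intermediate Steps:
v(q) = 0
Q(x, g) = 5 + g + x (Q(x, g) = (g + x) + 5 = 5 + g + x)
K(B) = 1/B (K(B) = 1/(B + 0) = 1/B)
-136 - 10*K(Q(-3, 3)) = -136 - 10/(5 + 3 - 3) = -136 - 10/5 = -136 - 10*⅕ = -136 - 2 = -138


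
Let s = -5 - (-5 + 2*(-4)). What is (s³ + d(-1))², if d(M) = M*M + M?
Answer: 262144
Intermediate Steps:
s = 8 (s = -5 - (-5 - 8) = -5 - 1*(-13) = -5 + 13 = 8)
d(M) = M + M² (d(M) = M² + M = M + M²)
(s³ + d(-1))² = (8³ - (1 - 1))² = (512 - 1*0)² = (512 + 0)² = 512² = 262144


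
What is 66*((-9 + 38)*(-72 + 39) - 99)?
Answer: -69696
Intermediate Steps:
66*((-9 + 38)*(-72 + 39) - 99) = 66*(29*(-33) - 99) = 66*(-957 - 99) = 66*(-1056) = -69696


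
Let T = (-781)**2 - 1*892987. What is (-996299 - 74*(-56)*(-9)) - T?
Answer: -750569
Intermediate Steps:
T = -283026 (T = 609961 - 892987 = -283026)
(-996299 - 74*(-56)*(-9)) - T = (-996299 - 74*(-56)*(-9)) - 1*(-283026) = (-996299 + 4144*(-9)) + 283026 = (-996299 - 37296) + 283026 = -1033595 + 283026 = -750569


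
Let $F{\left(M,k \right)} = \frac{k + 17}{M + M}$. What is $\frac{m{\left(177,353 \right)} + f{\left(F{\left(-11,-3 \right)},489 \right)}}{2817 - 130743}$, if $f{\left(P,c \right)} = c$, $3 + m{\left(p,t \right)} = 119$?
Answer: $- \frac{605}{127926} \approx -0.0047293$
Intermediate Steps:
$F{\left(M,k \right)} = \frac{17 + k}{2 M}$
$m{\left(p,t \right)} = 116$ ($m{\left(p,t \right)} = -3 + 119 = 116$)
$\frac{m{\left(177,353 \right)} + f{\left(F{\left(-11,-3 \right)},489 \right)}}{2817 - 130743} = \frac{116 + 489}{2817 - 130743} = \frac{605}{-127926} = 605 \left(- \frac{1}{127926}\right) = - \frac{605}{127926}$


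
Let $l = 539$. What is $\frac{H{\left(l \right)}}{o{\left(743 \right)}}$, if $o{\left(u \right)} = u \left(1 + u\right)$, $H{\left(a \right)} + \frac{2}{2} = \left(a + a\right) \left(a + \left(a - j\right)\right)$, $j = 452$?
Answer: $\frac{674827}{552792} \approx 1.2208$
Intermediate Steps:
$H{\left(a \right)} = -1 + 2 a \left(-452 + 2 a\right)$ ($H{\left(a \right)} = -1 + \left(a + a\right) \left(a + \left(a - 452\right)\right) = -1 + 2 a \left(a + \left(a - 452\right)\right) = -1 + 2 a \left(a + \left(-452 + a\right)\right) = -1 + 2 a \left(-452 + 2 a\right)$)
$\frac{H{\left(l \right)}}{o{\left(743 \right)}} = \frac{-1 - 487256 + 4 \cdot 539^{2}}{743 \left(1 + 743\right)} = \frac{-1 - 487256 + 4 \cdot 290521}{743 \cdot 744} = \frac{-1 - 487256 + 1162084}{552792} = 674827 \cdot \frac{1}{552792} = \frac{674827}{552792}$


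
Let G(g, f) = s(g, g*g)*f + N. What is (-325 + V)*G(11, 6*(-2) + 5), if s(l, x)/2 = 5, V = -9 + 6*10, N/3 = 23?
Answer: 274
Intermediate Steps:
N = 69 (N = 3*23 = 69)
V = 51 (V = -9 + 60 = 51)
s(l, x) = 10 (s(l, x) = 2*5 = 10)
G(g, f) = 69 + 10*f (G(g, f) = 10*f + 69 = 69 + 10*f)
(-325 + V)*G(11, 6*(-2) + 5) = (-325 + 51)*(69 + 10*(6*(-2) + 5)) = -274*(69 + 10*(-12 + 5)) = -274*(69 + 10*(-7)) = -274*(69 - 70) = -274*(-1) = 274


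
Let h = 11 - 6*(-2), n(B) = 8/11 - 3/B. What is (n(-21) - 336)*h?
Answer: -593515/77 ≈ -7708.0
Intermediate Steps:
n(B) = 8/11 - 3/B (n(B) = 8*(1/11) - 3/B = 8/11 - 3/B)
h = 23 (h = 11 + 12 = 23)
(n(-21) - 336)*h = ((8/11 - 3/(-21)) - 336)*23 = ((8/11 - 3*(-1/21)) - 336)*23 = ((8/11 + ⅐) - 336)*23 = (67/77 - 336)*23 = -25805/77*23 = -593515/77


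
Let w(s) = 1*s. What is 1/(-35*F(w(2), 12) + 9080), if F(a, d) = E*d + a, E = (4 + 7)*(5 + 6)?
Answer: -1/41810 ≈ -2.3918e-5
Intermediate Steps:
E = 121 (E = 11*11 = 121)
w(s) = s
F(a, d) = a + 121*d (F(a, d) = 121*d + a = a + 121*d)
1/(-35*F(w(2), 12) + 9080) = 1/(-35*(2 + 121*12) + 9080) = 1/(-35*(2 + 1452) + 9080) = 1/(-35*1454 + 9080) = 1/(-50890 + 9080) = 1/(-41810) = -1/41810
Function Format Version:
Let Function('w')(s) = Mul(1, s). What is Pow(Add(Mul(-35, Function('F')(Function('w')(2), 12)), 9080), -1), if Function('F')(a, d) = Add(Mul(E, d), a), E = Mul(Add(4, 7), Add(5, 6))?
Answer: Rational(-1, 41810) ≈ -2.3918e-5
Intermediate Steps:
E = 121 (E = Mul(11, 11) = 121)
Function('w')(s) = s
Function('F')(a, d) = Add(a, Mul(121, d)) (Function('F')(a, d) = Add(Mul(121, d), a) = Add(a, Mul(121, d)))
Pow(Add(Mul(-35, Function('F')(Function('w')(2), 12)), 9080), -1) = Pow(Add(Mul(-35, Add(2, Mul(121, 12))), 9080), -1) = Pow(Add(Mul(-35, Add(2, 1452)), 9080), -1) = Pow(Add(Mul(-35, 1454), 9080), -1) = Pow(Add(-50890, 9080), -1) = Pow(-41810, -1) = Rational(-1, 41810)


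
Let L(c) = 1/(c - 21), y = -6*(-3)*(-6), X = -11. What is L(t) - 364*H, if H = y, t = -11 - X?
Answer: 825551/21 ≈ 39312.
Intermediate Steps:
t = 0 (t = -11 - 1*(-11) = -11 + 11 = 0)
y = -108 (y = 18*(-6) = -108)
L(c) = 1/(-21 + c)
H = -108
L(t) - 364*H = 1/(-21 + 0) - 364*(-108) = 1/(-21) + 39312 = -1/21 + 39312 = 825551/21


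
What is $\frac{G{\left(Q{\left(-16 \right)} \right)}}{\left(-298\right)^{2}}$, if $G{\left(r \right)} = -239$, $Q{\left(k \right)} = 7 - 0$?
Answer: $- \frac{239}{88804} \approx -0.0026913$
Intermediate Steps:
$Q{\left(k \right)} = 7$ ($Q{\left(k \right)} = 7 + 0 = 7$)
$\frac{G{\left(Q{\left(-16 \right)} \right)}}{\left(-298\right)^{2}} = - \frac{239}{\left(-298\right)^{2}} = - \frac{239}{88804}$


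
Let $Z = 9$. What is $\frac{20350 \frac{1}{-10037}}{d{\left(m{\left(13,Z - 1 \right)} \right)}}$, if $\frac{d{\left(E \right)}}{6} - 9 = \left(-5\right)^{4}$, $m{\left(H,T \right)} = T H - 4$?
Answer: $- \frac{10175}{19090374} \approx -0.00053299$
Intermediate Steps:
$m{\left(H,T \right)} = -4 + H T$ ($m{\left(H,T \right)} = H T - 4 = -4 + H T$)
$d{\left(E \right)} = 3804$ ($d{\left(E \right)} = 54 + 6 \left(-5\right)^{4} = 54 + 6 \cdot 625 = 54 + 3750 = 3804$)
$\frac{20350 \frac{1}{-10037}}{d{\left(m{\left(13,Z - 1 \right)} \right)}} = \frac{20350 \frac{1}{-10037}}{3804} = 20350 \left(- \frac{1}{10037}\right) \frac{1}{3804} = \left(- \frac{20350}{10037}\right) \frac{1}{3804} = - \frac{10175}{19090374}$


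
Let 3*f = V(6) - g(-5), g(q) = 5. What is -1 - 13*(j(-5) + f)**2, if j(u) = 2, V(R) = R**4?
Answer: -21868726/9 ≈ -2.4299e+6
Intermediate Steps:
f = 1291/3 (f = (6**4 - 1*5)/3 = (1296 - 5)/3 = (1/3)*1291 = 1291/3 ≈ 430.33)
-1 - 13*(j(-5) + f)**2 = -1 - 13*(2 + 1291/3)**2 = -1 - 13*(1297/3)**2 = -1 - 13*1682209/9 = -1 - 21868717/9 = -21868726/9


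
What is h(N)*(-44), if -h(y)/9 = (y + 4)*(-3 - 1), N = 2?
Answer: -9504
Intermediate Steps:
h(y) = 144 + 36*y (h(y) = -9*(y + 4)*(-3 - 1) = -9*(4 + y)*(-4) = -9*(-16 - 4*y) = 144 + 36*y)
h(N)*(-44) = (144 + 36*2)*(-44) = (144 + 72)*(-44) = 216*(-44) = -9504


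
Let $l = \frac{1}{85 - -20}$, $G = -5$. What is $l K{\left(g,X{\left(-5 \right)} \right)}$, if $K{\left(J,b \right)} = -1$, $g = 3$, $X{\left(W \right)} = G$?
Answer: $- \frac{1}{105} \approx -0.0095238$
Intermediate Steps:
$X{\left(W \right)} = -5$
$l = \frac{1}{105}$ ($l = \frac{1}{85 + \left(-49 + 69\right)} = \frac{1}{85 + 20} = \frac{1}{105} \approx 0.0095238$)
$l K{\left(g,X{\left(-5 \right)} \right)} = \frac{1}{105} \left(-1\right) = - \frac{1}{105}$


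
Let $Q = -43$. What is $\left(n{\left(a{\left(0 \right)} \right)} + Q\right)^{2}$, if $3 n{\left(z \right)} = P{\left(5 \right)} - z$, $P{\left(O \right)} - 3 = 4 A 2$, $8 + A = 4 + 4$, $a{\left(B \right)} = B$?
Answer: $1764$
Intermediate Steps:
$A = 0$ ($A = -8 + \left(4 + 4\right) = -8 + 8 = 0$)
$P{\left(O \right)} = 3$ ($P{\left(O \right)} = 3 + 4 \cdot 0 \cdot 2 = 3 + 0 \cdot 2 = 3 + 0 = 3$)
$n{\left(z \right)} = 1 - \frac{z}{3}$ ($n{\left(z \right)} = \frac{3 - z}{3} = 1 - \frac{z}{3}$)
$\left(n{\left(a{\left(0 \right)} \right)} + Q\right)^{2} = \left(\left(1 - 0\right) - 43\right)^{2} = \left(\left(1 + 0\right) - 43\right)^{2} = \left(1 - 43\right)^{2} = \left(-42\right)^{2} = 1764$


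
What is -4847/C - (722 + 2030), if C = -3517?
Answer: -9673937/3517 ≈ -2750.6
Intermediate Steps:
-4847/C - (722 + 2030) = -4847/(-3517) - (722 + 2030) = -4847*(-1/3517) - 1*2752 = 4847/3517 - 2752 = -9673937/3517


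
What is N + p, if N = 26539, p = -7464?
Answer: 19075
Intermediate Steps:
N + p = 26539 - 7464 = 19075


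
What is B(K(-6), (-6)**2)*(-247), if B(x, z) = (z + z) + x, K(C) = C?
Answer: -16302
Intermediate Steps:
B(x, z) = x + 2*z (B(x, z) = 2*z + x = x + 2*z)
B(K(-6), (-6)**2)*(-247) = (-6 + 2*(-6)**2)*(-247) = (-6 + 2*36)*(-247) = (-6 + 72)*(-247) = 66*(-247) = -16302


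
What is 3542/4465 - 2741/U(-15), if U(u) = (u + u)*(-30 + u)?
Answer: -1491373/1205550 ≈ -1.2371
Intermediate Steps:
U(u) = 2*u*(-30 + u) (U(u) = (2*u)*(-30 + u) = 2*u*(-30 + u))
3542/4465 - 2741/U(-15) = 3542/4465 - 2741*(-1/(30*(-30 - 15))) = 3542*(1/4465) - 2741/(2*(-15)*(-45)) = 3542/4465 - 2741/1350 = -1491373/1205550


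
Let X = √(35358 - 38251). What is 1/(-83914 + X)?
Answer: -83914/7041562289 - I*√2893/7041562289 ≈ -1.1917e-5 - 7.6384e-9*I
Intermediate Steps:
X = I*√2893 (X = √(-2893) = I*√2893 ≈ 53.787*I)
1/(-83914 + X) = 1/(-83914 + I*√2893)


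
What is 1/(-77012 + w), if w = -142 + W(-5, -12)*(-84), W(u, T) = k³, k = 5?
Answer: -1/87654 ≈ -1.1408e-5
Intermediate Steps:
W(u, T) = 125 (W(u, T) = 5³ = 125)
w = -10642 (w = -142 + 125*(-84) = -142 - 10500 = -10642)
1/(-77012 + w) = 1/(-77012 - 10642) = 1/(-87654) = -1/87654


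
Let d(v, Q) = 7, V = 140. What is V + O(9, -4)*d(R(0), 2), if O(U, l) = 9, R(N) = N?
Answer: 203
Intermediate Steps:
V + O(9, -4)*d(R(0), 2) = 140 + 9*7 = 140 + 63 = 203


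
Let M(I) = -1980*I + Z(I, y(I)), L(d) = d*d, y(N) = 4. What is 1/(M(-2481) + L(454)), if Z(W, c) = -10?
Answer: 1/5118486 ≈ 1.9537e-7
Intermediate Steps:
L(d) = d²
M(I) = -10 - 1980*I (M(I) = -1980*I - 10 = -10 - 1980*I)
1/(M(-2481) + L(454)) = 1/((-10 - 1980*(-2481)) + 454²) = 1/((-10 + 4912380) + 206116) = 1/(4912370 + 206116) = 1/5118486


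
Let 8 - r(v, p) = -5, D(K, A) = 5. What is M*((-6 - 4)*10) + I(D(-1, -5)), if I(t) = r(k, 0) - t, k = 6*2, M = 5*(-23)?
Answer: 11508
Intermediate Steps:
M = -115
k = 12
r(v, p) = 13 (r(v, p) = 8 - 1*(-5) = 8 + 5 = 13)
I(t) = 13 - t
M*((-6 - 4)*10) + I(D(-1, -5)) = -115*(-6 - 4)*10 + (13 - 1*5) = -(-1150)*10 + (13 - 5) = -115*(-100) + 8 = 11500 + 8 = 11508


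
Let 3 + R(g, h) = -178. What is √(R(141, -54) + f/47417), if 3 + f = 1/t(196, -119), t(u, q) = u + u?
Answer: I*√319053075966606/1327676 ≈ 13.454*I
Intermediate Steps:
t(u, q) = 2*u
R(g, h) = -181 (R(g, h) = -3 - 178 = -181)
f = -1175/392 (f = -3 + 1/(2*196) = -3 + 1/392 = -1175/392 ≈ -2.9974)
√(R(141, -54) + f/47417) = √(-181 - 1175/392/47417) = √(-181 - 1175/392*1/47417) = √(-181 - 1175/18587464) = √(-3364332159/18587464) = I*√319053075966606/1327676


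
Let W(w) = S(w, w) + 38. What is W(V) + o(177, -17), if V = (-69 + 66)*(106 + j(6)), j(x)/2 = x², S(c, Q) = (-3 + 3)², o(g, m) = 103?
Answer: 141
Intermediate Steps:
S(c, Q) = 0 (S(c, Q) = 0² = 0)
j(x) = 2*x²
V = -534 (V = (-69 + 66)*(106 + 2*6²) = -3*(106 + 2*36) = -3*(106 + 72) = -3*178 = -534)
W(w) = 38 (W(w) = 0 + 38 = 38)
W(V) + o(177, -17) = 38 + 103 = 141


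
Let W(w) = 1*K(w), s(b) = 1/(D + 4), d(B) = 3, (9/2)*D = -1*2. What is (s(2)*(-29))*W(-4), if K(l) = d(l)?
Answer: -783/32 ≈ -24.469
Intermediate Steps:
D = -4/9 (D = 2*(-1*2)/9 = (2/9)*(-2) = -4/9 ≈ -0.44444)
s(b) = 9/32 (s(b) = 1/(-4/9 + 4) = 1/(32/9) = 9/32)
K(l) = 3
W(w) = 3 (W(w) = 1*3 = 3)
(s(2)*(-29))*W(-4) = ((9/32)*(-29))*3 = -261/32*3 = -783/32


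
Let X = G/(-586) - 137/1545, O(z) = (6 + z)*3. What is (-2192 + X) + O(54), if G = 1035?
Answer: -1823283797/905370 ≈ -2013.9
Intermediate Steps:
O(z) = 18 + 3*z
X = -1679357/905370 (X = 1035/(-586) - 137/1545 = 1035*(-1/586) - 137*1/1545 = -1035/586 - 137/1545 = -1679357/905370 ≈ -1.8549)
(-2192 + X) + O(54) = (-2192 - 1679357/905370) + (18 + 3*54) = -1986250397/905370 + (18 + 162) = -1986250397/905370 + 180 = -1823283797/905370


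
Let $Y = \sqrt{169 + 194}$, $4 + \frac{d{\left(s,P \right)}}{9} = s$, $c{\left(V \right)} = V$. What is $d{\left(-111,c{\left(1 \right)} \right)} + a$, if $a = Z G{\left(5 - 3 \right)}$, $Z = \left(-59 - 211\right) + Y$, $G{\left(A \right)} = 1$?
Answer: $-1305 + 11 \sqrt{3} \approx -1285.9$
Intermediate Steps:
$d{\left(s,P \right)} = -36 + 9 s$
$Y = 11 \sqrt{3}$ ($Y = \sqrt{363} = 11 \sqrt{3} \approx 19.053$)
$Z = -270 + 11 \sqrt{3}$ ($Z = \left(-59 - 211\right) + 11 \sqrt{3} = -270 + 11 \sqrt{3} \approx -250.95$)
$a = -270 + 11 \sqrt{3}$ ($a = \left(-270 + 11 \sqrt{3}\right) 1 = -270 + 11 \sqrt{3} \approx -250.95$)
$d{\left(-111,c{\left(1 \right)} \right)} + a = \left(-36 + 9 \left(-111\right)\right) - \left(270 - 11 \sqrt{3}\right) = \left(-36 - 999\right) - \left(270 - 11 \sqrt{3}\right) = -1035 - \left(270 - 11 \sqrt{3}\right) = -1305 + 11 \sqrt{3}$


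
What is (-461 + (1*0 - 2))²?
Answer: 214369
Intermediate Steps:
(-461 + (1*0 - 2))² = (-461 + (0 - 2))² = (-461 - 2)² = (-463)² = 214369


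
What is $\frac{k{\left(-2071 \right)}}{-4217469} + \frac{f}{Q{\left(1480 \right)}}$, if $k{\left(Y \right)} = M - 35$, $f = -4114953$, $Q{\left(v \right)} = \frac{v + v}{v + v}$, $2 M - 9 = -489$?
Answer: $- \frac{17354686713682}{4217469} \approx -4.115 \cdot 10^{6}$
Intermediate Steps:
$M = -240$ ($M = \frac{9}{2} + \frac{1}{2} \left(-489\right) = \frac{9}{2} - \frac{489}{2} = -240$)
$Q{\left(v \right)} = 1$ ($Q{\left(v \right)} = \frac{2 v}{2 v} = 2 v \frac{1}{2 v} = 1$)
$k{\left(Y \right)} = -275$ ($k{\left(Y \right)} = -240 - 35 = -275$)
$\frac{k{\left(-2071 \right)}}{-4217469} + \frac{f}{Q{\left(1480 \right)}} = - \frac{275}{-4217469} - \frac{4114953}{1} = \left(-275\right) \left(- \frac{1}{4217469}\right) - 4114953 = \frac{275}{4217469} - 4114953 = - \frac{17354686713682}{4217469}$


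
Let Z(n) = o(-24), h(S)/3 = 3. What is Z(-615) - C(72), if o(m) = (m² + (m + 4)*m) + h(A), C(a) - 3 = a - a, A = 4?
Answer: 1062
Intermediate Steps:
C(a) = 3 (C(a) = 3 + (a - a) = 3 + 0 = 3)
h(S) = 9 (h(S) = 3*3 = 9)
o(m) = 9 + m² + m*(4 + m) (o(m) = (m² + (m + 4)*m) + 9 = (m² + (4 + m)*m) + 9 = (m² + m*(4 + m)) + 9 = 9 + m² + m*(4 + m))
Z(n) = 1065 (Z(n) = 9 + 2*(-24)² + 4*(-24) = 9 + 2*576 - 96 = 9 + 1152 - 96 = 1065)
Z(-615) - C(72) = 1065 - 1*3 = 1065 - 3 = 1062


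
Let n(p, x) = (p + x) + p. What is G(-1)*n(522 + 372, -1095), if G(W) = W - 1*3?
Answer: -2772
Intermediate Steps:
G(W) = -3 + W (G(W) = W - 3 = -3 + W)
n(p, x) = x + 2*p
G(-1)*n(522 + 372, -1095) = (-3 - 1)*(-1095 + 2*(522 + 372)) = -4*(-1095 + 2*894) = -4*(-1095 + 1788) = -4*693 = -2772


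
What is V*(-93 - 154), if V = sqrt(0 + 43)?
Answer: -247*sqrt(43) ≈ -1619.7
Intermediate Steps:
V = sqrt(43) ≈ 6.5574
V*(-93 - 154) = sqrt(43)*(-93 - 154) = sqrt(43)*(-247) = -247*sqrt(43)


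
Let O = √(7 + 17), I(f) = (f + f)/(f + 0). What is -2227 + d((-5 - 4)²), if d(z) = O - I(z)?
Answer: -2229 + 2*√6 ≈ -2224.1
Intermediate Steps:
I(f) = 2 (I(f) = (2*f)/f = 2)
O = 2*√6 (O = √24 = 2*√6 ≈ 4.8990)
d(z) = -2 + 2*√6 (d(z) = 2*√6 - 1*2 = 2*√6 - 2 = -2 + 2*√6)
-2227 + d((-5 - 4)²) = -2227 + (-2 + 2*√6) = -2229 + 2*√6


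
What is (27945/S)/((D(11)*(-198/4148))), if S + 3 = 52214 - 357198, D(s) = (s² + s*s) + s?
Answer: 279990/36903427 ≈ 0.0075871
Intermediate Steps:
D(s) = s + 2*s² (D(s) = (s² + s²) + s = 2*s² + s = s + 2*s²)
S = -304987 (S = -3 + (52214 - 357198) = -3 - 304984 = -304987)
(27945/S)/((D(11)*(-198/4148))) = (27945/(-304987))/(((11*(1 + 2*11))*(-198/4148))) = (27945*(-1/304987))/(((11*(1 + 22))*(-198*1/4148))) = -27945/(304987*((11*23)*(-99/2074))) = -27945/(304987*(253*(-99/2074))) = -27945/(304987*(-25047/2074)) = -27945/304987*(-2074/25047) = 279990/36903427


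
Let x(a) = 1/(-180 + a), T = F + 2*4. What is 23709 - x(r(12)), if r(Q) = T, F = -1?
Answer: 4101658/173 ≈ 23709.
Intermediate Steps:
T = 7 (T = -1 + 2*4 = -1 + 8 = 7)
r(Q) = 7
23709 - x(r(12)) = 23709 - 1/(-180 + 7) = 23709 - 1/(-173) = 23709 - 1*(-1/173) = 23709 + 1/173 = 4101658/173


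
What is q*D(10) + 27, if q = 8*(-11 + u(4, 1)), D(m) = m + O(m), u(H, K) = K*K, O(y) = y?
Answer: -1573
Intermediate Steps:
u(H, K) = K**2
D(m) = 2*m (D(m) = m + m = 2*m)
q = -80 (q = 8*(-11 + 1**2) = 8*(-11 + 1) = 8*(-10) = -80)
q*D(10) + 27 = -160*10 + 27 = -80*20 + 27 = -1600 + 27 = -1573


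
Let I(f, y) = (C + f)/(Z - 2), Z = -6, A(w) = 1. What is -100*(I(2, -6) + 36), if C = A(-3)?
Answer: -7125/2 ≈ -3562.5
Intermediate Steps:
C = 1
I(f, y) = -⅛ - f/8 (I(f, y) = (1 + f)/(-6 - 2) = (1 + f)/(-8) = (1 + f)*(-⅛) = -⅛ - f/8)
-100*(I(2, -6) + 36) = -100*((-⅛ - ⅛*2) + 36) = -100*((-⅛ - ¼) + 36) = -100*(-3/8 + 36) = -100*285/8 = -7125/2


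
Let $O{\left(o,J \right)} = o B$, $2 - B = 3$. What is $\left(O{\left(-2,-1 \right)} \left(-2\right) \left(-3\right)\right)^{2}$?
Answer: $144$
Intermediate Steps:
$B = -1$ ($B = 2 - 3 = -1$)
$O{\left(o,J \right)} = - o$ ($O{\left(o,J \right)} = o \left(-1\right) = - o$)
$\left(O{\left(-2,-1 \right)} \left(-2\right) \left(-3\right)\right)^{2} = \left(\left(-1\right) \left(-2\right) \left(-2\right) \left(-3\right)\right)^{2} = \left(2 \left(-2\right) \left(-3\right)\right)^{2} = \left(\left(-4\right) \left(-3\right)\right)^{2} = 12^{2} = 144$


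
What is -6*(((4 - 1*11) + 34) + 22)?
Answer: -294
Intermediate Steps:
-6*(((4 - 1*11) + 34) + 22) = -6*(((4 - 11) + 34) + 22) = -6*((-7 + 34) + 22) = -6*(27 + 22) = -6*49 = -294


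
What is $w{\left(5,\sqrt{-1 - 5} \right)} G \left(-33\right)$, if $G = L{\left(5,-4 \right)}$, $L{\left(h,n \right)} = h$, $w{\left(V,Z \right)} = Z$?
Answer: $- 165 i \sqrt{6} \approx - 404.17 i$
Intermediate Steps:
$G = 5$
$w{\left(5,\sqrt{-1 - 5} \right)} G \left(-33\right) = \sqrt{-1 - 5} \cdot 5 \left(-33\right) = \sqrt{-6} \cdot 5 \left(-33\right) = i \sqrt{6} \cdot 5 \left(-33\right) = 5 i \sqrt{6} \left(-33\right) = - 165 i \sqrt{6}$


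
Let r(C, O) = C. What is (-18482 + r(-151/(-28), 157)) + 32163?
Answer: 383219/28 ≈ 13686.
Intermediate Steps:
(-18482 + r(-151/(-28), 157)) + 32163 = (-18482 - 151/(-28)) + 32163 = (-18482 - 151*(-1/28)) + 32163 = (-18482 + 151/28) + 32163 = -517345/28 + 32163 = 383219/28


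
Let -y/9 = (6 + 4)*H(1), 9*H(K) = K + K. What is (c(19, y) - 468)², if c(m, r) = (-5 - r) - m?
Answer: 222784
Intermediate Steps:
H(K) = 2*K/9 (H(K) = (K + K)/9 = (2*K)/9 = 2*K/9)
y = -20 (y = -9*(6 + 4)*(2/9)*1 = -90*2/9 = -9*20/9 = -20)
c(m, r) = -5 - m - r
(c(19, y) - 468)² = ((-5 - 1*19 - 1*(-20)) - 468)² = ((-5 - 19 + 20) - 468)² = (-4 - 468)² = (-472)² = 222784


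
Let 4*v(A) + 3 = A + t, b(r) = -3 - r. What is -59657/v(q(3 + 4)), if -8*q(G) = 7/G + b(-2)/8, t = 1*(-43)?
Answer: 1174784/227 ≈ 5175.3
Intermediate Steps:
t = -43
q(G) = 1/64 - 7/(8*G) (q(G) = -(7/G + (-3 - 1*(-2))/8)/8 = -(7/G + (-3 + 2)*(1/8))/8 = -(7/G - 1*1/8)/8 = -(7/G - 1/8)/8 = -(-1/8 + 7/G)/8 = 1/64 - 7/(8*G))
v(A) = -23/2 + A/4 (v(A) = -3/4 + (A - 43)/4 = -3/4 + (-43 + A)/4 = -3/4 + (-43/4 + A/4) = -23/2 + A/4)
-59657/v(q(3 + 4)) = -59657/(-23/2 + ((-56 + (3 + 4))/(64*(3 + 4)))/4) = -59657/(-23/2 + ((1/64)*(-56 + 7)/7)/4) = -59657/(-23/2 + ((1/64)*(1/7)*(-49))/4) = -59657/(-23/2 + (1/4)*(-7/64)) = -59657/(-23/2 - 7/256) = -59657/(-2951/256) = -59657*(-256/2951) = 1174784/227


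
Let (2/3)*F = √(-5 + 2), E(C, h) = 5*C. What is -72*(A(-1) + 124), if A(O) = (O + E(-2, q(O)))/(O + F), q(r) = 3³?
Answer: -279936/31 - 4752*I*√3/31 ≈ -9030.2 - 265.51*I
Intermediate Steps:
q(r) = 27
F = 3*I*√3/2 (F = 3*√(-5 + 2)/2 = 3*√(-3)/2 = 3*(I*√3)/2 = 3*I*√3/2 ≈ 2.5981*I)
A(O) = (-10 + O)/(O + 3*I*√3/2) (A(O) = (O + 5*(-2))/(O + 3*I*√3/2) = (O - 10)/(O + 3*I*√3/2) = (-10 + O)/(O + 3*I*√3/2))
-72*(A(-1) + 124) = -72*(2*(-10 - 1)/(2*(-1) + 3*I*√3) + 124) = -72*(2*(-11)/(-2 + 3*I*√3) + 124) = -72*(-22/(-2 + 3*I*√3) + 124) = -72*(124 - 22/(-2 + 3*I*√3)) = -8928 + 1584/(-2 + 3*I*√3)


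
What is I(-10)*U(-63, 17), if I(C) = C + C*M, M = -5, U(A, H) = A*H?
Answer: -42840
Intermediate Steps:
I(C) = -4*C (I(C) = C + C*(-5) = C - 5*C = -4*C)
I(-10)*U(-63, 17) = (-4*(-10))*(-63*17) = 40*(-1071) = -42840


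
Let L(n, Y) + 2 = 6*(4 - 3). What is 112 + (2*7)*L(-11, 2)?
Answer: 168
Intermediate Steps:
L(n, Y) = 4 (L(n, Y) = -2 + 6*(4 - 3) = -2 + 6*1 = -2 + 6 = 4)
112 + (2*7)*L(-11, 2) = 112 + (2*7)*4 = 112 + 14*4 = 112 + 56 = 168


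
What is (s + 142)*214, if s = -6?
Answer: 29104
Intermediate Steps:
(s + 142)*214 = (-6 + 142)*214 = 136*214 = 29104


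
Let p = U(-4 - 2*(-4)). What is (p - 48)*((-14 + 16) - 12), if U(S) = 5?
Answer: 430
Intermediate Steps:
p = 5
(p - 48)*((-14 + 16) - 12) = (5 - 48)*((-14 + 16) - 12) = -43*(2 - 12) = -43*(-10) = 430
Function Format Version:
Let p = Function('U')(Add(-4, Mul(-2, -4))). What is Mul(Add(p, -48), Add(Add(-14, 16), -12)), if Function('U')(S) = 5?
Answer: 430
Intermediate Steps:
p = 5
Mul(Add(p, -48), Add(Add(-14, 16), -12)) = Mul(Add(5, -48), Add(Add(-14, 16), -12)) = Mul(-43, Add(2, -12)) = Mul(-43, -10) = 430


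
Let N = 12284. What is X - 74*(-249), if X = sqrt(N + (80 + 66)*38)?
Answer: 18426 + 2*sqrt(4458) ≈ 18560.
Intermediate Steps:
X = 2*sqrt(4458) (X = sqrt(12284 + (80 + 66)*38) = sqrt(12284 + 146*38) = sqrt(12284 + 5548) = sqrt(17832) = 2*sqrt(4458) ≈ 133.54)
X - 74*(-249) = 2*sqrt(4458) - 74*(-249) = 2*sqrt(4458) + 18426 = 18426 + 2*sqrt(4458)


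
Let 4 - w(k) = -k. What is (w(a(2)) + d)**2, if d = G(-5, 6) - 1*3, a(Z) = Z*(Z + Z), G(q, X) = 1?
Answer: 100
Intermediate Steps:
a(Z) = 2*Z**2 (a(Z) = Z*(2*Z) = 2*Z**2)
w(k) = 4 + k (w(k) = 4 - (-1)*k = 4 + k)
d = -2 (d = 1 - 1*3 = 1 - 3 = -2)
(w(a(2)) + d)**2 = ((4 + 2*2**2) - 2)**2 = ((4 + 2*4) - 2)**2 = ((4 + 8) - 2)**2 = (12 - 2)**2 = 10**2 = 100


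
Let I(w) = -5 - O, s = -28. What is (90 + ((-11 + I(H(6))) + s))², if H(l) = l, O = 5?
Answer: 1681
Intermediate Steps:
I(w) = -10 (I(w) = -5 - 1*5 = -5 - 5 = -10)
(90 + ((-11 + I(H(6))) + s))² = (90 + ((-11 - 10) - 28))² = (90 + (-21 - 28))² = (90 - 49)² = 41² = 1681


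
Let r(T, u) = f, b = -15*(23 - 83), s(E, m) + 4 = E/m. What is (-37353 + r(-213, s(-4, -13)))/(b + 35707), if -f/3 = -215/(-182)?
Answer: -6798891/6662474 ≈ -1.0205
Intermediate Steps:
s(E, m) = -4 + E/m
f = -645/182 (f = -(-645)/(-182) = -(-645)*(-1)/182 = -3*215/182 = -645/182 ≈ -3.5440)
b = 900 (b = -15*(-60) = 900)
r(T, u) = -645/182
(-37353 + r(-213, s(-4, -13)))/(b + 35707) = (-37353 - 645/182)/(900 + 35707) = -6798891/182/36607 = -6798891/182*1/36607 = -6798891/6662474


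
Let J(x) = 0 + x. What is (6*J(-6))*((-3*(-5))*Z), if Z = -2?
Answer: 1080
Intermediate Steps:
J(x) = x
(6*J(-6))*((-3*(-5))*Z) = (6*(-6))*(-3*(-5)*(-2)) = -540*(-2) = -36*(-30) = 1080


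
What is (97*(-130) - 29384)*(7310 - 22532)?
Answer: 639232668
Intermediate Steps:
(97*(-130) - 29384)*(7310 - 22532) = (-12610 - 29384)*(-15222) = -41994*(-15222) = 639232668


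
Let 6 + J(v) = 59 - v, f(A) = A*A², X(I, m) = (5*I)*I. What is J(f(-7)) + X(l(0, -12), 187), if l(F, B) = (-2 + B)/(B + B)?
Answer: 57269/144 ≈ 397.70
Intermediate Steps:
l(F, B) = (-2 + B)/(2*B) (l(F, B) = (-2 + B)/((2*B)) = (-2 + B)*(1/(2*B)) = (-2 + B)/(2*B))
X(I, m) = 5*I²
f(A) = A³
J(v) = 53 - v (J(v) = -6 + (59 - v) = 53 - v)
J(f(-7)) + X(l(0, -12), 187) = (53 - 1*(-7)³) + 5*((½)*(-2 - 12)/(-12))² = (53 - 1*(-343)) + 5*((½)*(-1/12)*(-14))² = (53 + 343) + 5*(7/12)² = 396 + 5*(49/144) = 396 + 245/144 = 57269/144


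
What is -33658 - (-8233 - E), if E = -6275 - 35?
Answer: -31735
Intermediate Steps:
E = -6310
-33658 - (-8233 - E) = -33658 - (-8233 - 1*(-6310)) = -33658 - (-8233 + 6310) = -33658 - 1*(-1923) = -33658 + 1923 = -31735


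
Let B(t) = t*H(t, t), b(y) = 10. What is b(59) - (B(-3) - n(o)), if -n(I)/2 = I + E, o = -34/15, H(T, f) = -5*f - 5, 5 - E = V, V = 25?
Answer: 1268/15 ≈ 84.533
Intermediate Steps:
E = -20 (E = 5 - 1*25 = 5 - 25 = -20)
H(T, f) = -5 - 5*f
o = -34/15 (o = -34*1/15 = -34/15 ≈ -2.2667)
B(t) = t*(-5 - 5*t)
n(I) = 40 - 2*I (n(I) = -2*(I - 20) = -2*(-20 + I) = 40 - 2*I)
b(59) - (B(-3) - n(o)) = 10 - (-5*(-3)*(1 - 3) - (40 - 2*(-34/15))) = 10 - (-5*(-3)*(-2) - (40 + 68/15)) = 10 - (-30 - 1*668/15) = 10 - (-30 - 668/15) = 10 - 1*(-1118/15) = 10 + 1118/15 = 1268/15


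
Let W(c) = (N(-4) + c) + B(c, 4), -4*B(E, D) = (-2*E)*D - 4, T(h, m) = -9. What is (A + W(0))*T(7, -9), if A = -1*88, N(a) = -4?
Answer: 819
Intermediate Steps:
A = -88
B(E, D) = 1 + D*E/2 (B(E, D) = -((-2*E)*D - 4)/4 = -(-2*D*E - 4)/4 = -(-4 - 2*D*E)/4 = 1 + D*E/2)
W(c) = -3 + 3*c (W(c) = (-4 + c) + (1 + (½)*4*c) = (-4 + c) + (1 + 2*c) = -3 + 3*c)
(A + W(0))*T(7, -9) = (-88 + (-3 + 3*0))*(-9) = (-88 + (-3 + 0))*(-9) = (-88 - 3)*(-9) = -91*(-9) = 819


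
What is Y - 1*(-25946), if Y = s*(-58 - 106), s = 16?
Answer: 23322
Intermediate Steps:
Y = -2624 (Y = 16*(-58 - 106) = 16*(-164) = -2624)
Y - 1*(-25946) = -2624 - 1*(-25946) = -2624 + 25946 = 23322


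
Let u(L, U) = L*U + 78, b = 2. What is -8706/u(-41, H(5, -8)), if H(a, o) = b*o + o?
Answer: -1451/177 ≈ -8.1977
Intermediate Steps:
H(a, o) = 3*o (H(a, o) = 2*o + o = 3*o)
u(L, U) = 78 + L*U
-8706/u(-41, H(5, -8)) = -8706/(78 - 123*(-8)) = -8706/(78 - 41*(-24)) = -8706/(78 + 984) = -8706/1062 = -8706*1/1062 = -1451/177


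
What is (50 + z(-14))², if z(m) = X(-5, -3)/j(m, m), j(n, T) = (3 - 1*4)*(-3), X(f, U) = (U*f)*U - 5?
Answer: 10000/9 ≈ 1111.1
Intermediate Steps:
X(f, U) = -5 + f*U² (X(f, U) = f*U² - 5 = -5 + f*U²)
j(n, T) = 3 (j(n, T) = (3 - 4)*(-3) = -1*(-3) = 3)
z(m) = -50/3 (z(m) = (-5 - 5*(-3)²)/3 = (-5 - 5*9)*(⅓) = (-5 - 45)*(⅓) = -50*⅓ = -50/3)
(50 + z(-14))² = (50 - 50/3)² = (100/3)² = 10000/9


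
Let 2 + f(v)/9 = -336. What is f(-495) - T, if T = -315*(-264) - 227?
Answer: -85975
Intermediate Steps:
f(v) = -3042 (f(v) = -18 + 9*(-336) = -18 - 3024 = -3042)
T = 82933 (T = 83160 - 227 = 82933)
f(-495) - T = -3042 - 1*82933 = -3042 - 82933 = -85975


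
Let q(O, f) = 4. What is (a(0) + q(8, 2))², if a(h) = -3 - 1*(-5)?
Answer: 36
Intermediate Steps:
a(h) = 2 (a(h) = -3 + 5 = 2)
(a(0) + q(8, 2))² = (2 + 4)² = 6² = 36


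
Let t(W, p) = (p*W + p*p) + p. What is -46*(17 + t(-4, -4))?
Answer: -2070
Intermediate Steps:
t(W, p) = p + p² + W*p (t(W, p) = (W*p + p²) + p = (p² + W*p) + p = p + p² + W*p)
-46*(17 + t(-4, -4)) = -46*(17 - 4*(1 - 4 - 4)) = -46*(17 - 4*(-7)) = -46*(17 + 28) = -46*45 = -2070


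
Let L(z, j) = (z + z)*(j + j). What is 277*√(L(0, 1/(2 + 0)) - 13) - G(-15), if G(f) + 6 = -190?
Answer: 196 + 277*I*√13 ≈ 196.0 + 998.74*I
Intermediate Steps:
L(z, j) = 4*j*z (L(z, j) = (2*z)*(2*j) = 4*j*z)
G(f) = -196 (G(f) = -6 - 190 = -196)
277*√(L(0, 1/(2 + 0)) - 13) - G(-15) = 277*√(4*0/(2 + 0) - 13) - 1*(-196) = 277*√(4*0/2 - 13) + 196 = 277*√(4*(½)*0 - 13) + 196 = 277*√(0 - 13) + 196 = 277*√(-13) + 196 = 277*(I*√13) + 196 = 277*I*√13 + 196 = 196 + 277*I*√13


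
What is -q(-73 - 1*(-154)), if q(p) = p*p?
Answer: -6561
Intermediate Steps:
q(p) = p²
-q(-73 - 1*(-154)) = -(-73 - 1*(-154))² = -(-73 + 154)² = -1*81² = -1*6561 = -6561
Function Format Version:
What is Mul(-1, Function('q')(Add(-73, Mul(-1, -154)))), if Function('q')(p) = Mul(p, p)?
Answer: -6561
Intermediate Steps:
Function('q')(p) = Pow(p, 2)
Mul(-1, Function('q')(Add(-73, Mul(-1, -154)))) = Mul(-1, Pow(Add(-73, Mul(-1, -154)), 2)) = Mul(-1, Pow(Add(-73, 154), 2)) = Mul(-1, Pow(81, 2)) = Mul(-1, 6561) = -6561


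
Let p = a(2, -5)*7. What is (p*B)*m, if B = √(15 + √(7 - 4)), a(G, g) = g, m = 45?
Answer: -1575*√(15 + √3) ≈ -6442.5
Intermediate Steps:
B = √(15 + √3) ≈ 4.0905
p = -35 (p = -5*7 = -35)
(p*B)*m = -35*√(15 + √3)*45 = -1575*√(15 + √3)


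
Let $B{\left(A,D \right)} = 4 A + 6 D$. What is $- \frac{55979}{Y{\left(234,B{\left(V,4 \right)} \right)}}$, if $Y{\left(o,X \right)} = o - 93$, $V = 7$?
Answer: $- \frac{55979}{141} \approx -397.01$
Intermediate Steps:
$Y{\left(o,X \right)} = -93 + o$ ($Y{\left(o,X \right)} = o - 93 = -93 + o$)
$- \frac{55979}{Y{\left(234,B{\left(V,4 \right)} \right)}} = - \frac{55979}{-93 + 234} = - \frac{55979}{141}$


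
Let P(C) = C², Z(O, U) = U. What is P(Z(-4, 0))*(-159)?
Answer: 0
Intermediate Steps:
P(Z(-4, 0))*(-159) = 0²*(-159) = 0*(-159) = 0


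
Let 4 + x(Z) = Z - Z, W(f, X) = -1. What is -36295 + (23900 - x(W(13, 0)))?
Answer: -12391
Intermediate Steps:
x(Z) = -4 (x(Z) = -4 + (Z - Z) = -4 + 0 = -4)
-36295 + (23900 - x(W(13, 0))) = -36295 + (23900 - 1*(-4)) = -36295 + (23900 + 4) = -36295 + 23904 = -12391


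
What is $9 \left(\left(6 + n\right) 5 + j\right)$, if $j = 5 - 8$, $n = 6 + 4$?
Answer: $693$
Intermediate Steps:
$n = 10$
$j = -3$ ($j = 5 - 8 = -3$)
$9 \left(\left(6 + n\right) 5 + j\right) = 9 \left(\left(6 + 10\right) 5 - 3\right) = 9 \left(16 \cdot 5 - 3\right) = 9 \left(80 - 3\right) = 9 \cdot 77 = 693$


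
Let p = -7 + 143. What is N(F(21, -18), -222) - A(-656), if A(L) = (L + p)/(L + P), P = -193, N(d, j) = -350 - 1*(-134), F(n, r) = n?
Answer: -183904/849 ≈ -216.61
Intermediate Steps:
N(d, j) = -216 (N(d, j) = -350 + 134 = -216)
p = 136
A(L) = (136 + L)/(-193 + L) (A(L) = (L + 136)/(L - 193) = (136 + L)/(-193 + L))
N(F(21, -18), -222) - A(-656) = -216 - (136 - 656)/(-193 - 656) = -216 - (-520)/(-849) = -216 - (-1)*(-520)/849 = -216 - 1*520/849 = -216 - 520/849 = -183904/849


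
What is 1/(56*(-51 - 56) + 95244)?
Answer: 1/89252 ≈ 1.1204e-5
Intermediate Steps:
1/(56*(-51 - 56) + 95244) = 1/(56*(-107) + 95244) = 1/(-5992 + 95244) = 1/89252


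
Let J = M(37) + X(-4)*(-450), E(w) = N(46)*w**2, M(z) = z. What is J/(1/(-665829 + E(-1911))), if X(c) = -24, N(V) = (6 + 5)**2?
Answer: 4781464424244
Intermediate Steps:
N(V) = 121 (N(V) = 11**2 = 121)
E(w) = 121*w**2
J = 10837 (J = 37 - 24*(-450) = 37 + 10800 = 10837)
J/(1/(-665829 + E(-1911))) = 10837/(1/(-665829 + 121*(-1911)**2)) = 10837/(1/(-665829 + 121*3651921)) = 10837/(1/(-665829 + 441882441)) = 10837/(1/441216612) = 10837*441216612 = 4781464424244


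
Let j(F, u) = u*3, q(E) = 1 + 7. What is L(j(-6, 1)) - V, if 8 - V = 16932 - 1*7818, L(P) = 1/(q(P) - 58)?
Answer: 455299/50 ≈ 9106.0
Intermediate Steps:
q(E) = 8
j(F, u) = 3*u
L(P) = -1/50 (L(P) = 1/(8 - 58) = 1/(-50) = -1/50)
V = -9106 (V = 8 - (16932 - 1*7818) = 8 - (16932 - 7818) = 8 - 1*9114 = 8 - 9114 = -9106)
L(j(-6, 1)) - V = -1/50 - 1*(-9106) = -1/50 + 9106 = 455299/50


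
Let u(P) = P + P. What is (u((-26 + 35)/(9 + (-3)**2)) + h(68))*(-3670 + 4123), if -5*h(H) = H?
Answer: -28539/5 ≈ -5707.8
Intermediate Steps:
u(P) = 2*P
h(H) = -H/5
(u((-26 + 35)/(9 + (-3)**2)) + h(68))*(-3670 + 4123) = (2*((-26 + 35)/(9 + (-3)**2)) - 1/5*68)*(-3670 + 4123) = (2*(9/(9 + 9)) - 68/5)*453 = (2*(9/18) - 68/5)*453 = (2*(9*(1/18)) - 68/5)*453 = (2*(1/2) - 68/5)*453 = (1 - 68/5)*453 = -63/5*453 = -28539/5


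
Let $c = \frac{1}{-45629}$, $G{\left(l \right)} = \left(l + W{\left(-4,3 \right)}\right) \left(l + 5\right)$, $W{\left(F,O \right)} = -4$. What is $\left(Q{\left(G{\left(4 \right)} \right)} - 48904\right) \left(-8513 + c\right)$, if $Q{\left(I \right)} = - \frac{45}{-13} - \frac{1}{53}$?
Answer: $\frac{13087497635980152}{31438381} \approx 4.1629 \cdot 10^{8}$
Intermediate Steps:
$G{\left(l \right)} = \left(-4 + l\right) \left(5 + l\right)$ ($G{\left(l \right)} = \left(l - 4\right) \left(l + 5\right) = \left(-4 + l\right) \left(5 + l\right)$)
$c = - \frac{1}{45629} \approx -2.1916 \cdot 10^{-5}$
$Q{\left(I \right)} = \frac{2372}{689}$ ($Q{\left(I \right)} = \left(-45\right) \left(- \frac{1}{13}\right) - \frac{1}{53} = \frac{45}{13} - \frac{1}{53} = \frac{2372}{689}$)
$\left(Q{\left(G{\left(4 \right)} \right)} - 48904\right) \left(-8513 + c\right) = \left(\frac{2372}{689} - 48904\right) \left(-8513 - \frac{1}{45629}\right) = \left(- \frac{33692484}{689}\right) \left(- \frac{388439678}{45629}\right) = \frac{13087497635980152}{31438381}$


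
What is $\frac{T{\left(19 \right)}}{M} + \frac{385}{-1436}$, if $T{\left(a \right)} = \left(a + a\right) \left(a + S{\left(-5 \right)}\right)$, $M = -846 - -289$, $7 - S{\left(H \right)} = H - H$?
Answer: $- \frac{1633213}{799852} \approx -2.0419$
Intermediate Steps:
$S{\left(H \right)} = 7$ ($S{\left(H \right)} = 7 - \left(H - H\right) = 7 - 0 = 7 + 0 = 7$)
$M = -557$ ($M = -846 + 289 = -557$)
$T{\left(a \right)} = 2 a \left(7 + a\right)$ ($T{\left(a \right)} = \left(a + a\right) \left(a + 7\right) = 2 a \left(7 + a\right)$)
$\frac{T{\left(19 \right)}}{M} + \frac{385}{-1436} = \frac{2 \cdot 19 \left(7 + 19\right)}{-557} + \frac{385}{-1436} = 2 \cdot 19 \cdot 26 \left(- \frac{1}{557}\right) + 385 \left(- \frac{1}{1436}\right) = 988 \left(- \frac{1}{557}\right) - \frac{385}{1436} = - \frac{988}{557} - \frac{385}{1436} = - \frac{1633213}{799852}$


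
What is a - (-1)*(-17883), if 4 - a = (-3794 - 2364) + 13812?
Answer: -25533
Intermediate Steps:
a = -7650 (a = 4 - ((-3794 - 2364) + 13812) = 4 - (-6158 + 13812) = 4 - 1*7654 = 4 - 7654 = -7650)
a - (-1)*(-17883) = -7650 - (-1)*(-17883) = -7650 - 1*17883 = -7650 - 17883 = -25533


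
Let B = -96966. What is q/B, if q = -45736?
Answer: 22868/48483 ≈ 0.47167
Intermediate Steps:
q/B = -45736/(-96966) = -45736*(-1/96966) = 22868/48483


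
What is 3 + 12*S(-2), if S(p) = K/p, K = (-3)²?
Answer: -51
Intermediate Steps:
K = 9
S(p) = 9/p
3 + 12*S(-2) = 3 + 12*(9/(-2)) = 3 + 12*(9*(-½)) = 3 + 12*(-9/2) = 3 - 54 = -51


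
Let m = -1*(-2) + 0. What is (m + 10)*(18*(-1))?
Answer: -216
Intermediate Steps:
m = 2 (m = 2 + 0 = 2)
(m + 10)*(18*(-1)) = (2 + 10)*(18*(-1)) = 12*(-18) = -216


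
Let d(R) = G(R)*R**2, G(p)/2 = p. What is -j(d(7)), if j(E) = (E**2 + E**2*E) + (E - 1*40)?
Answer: -323300098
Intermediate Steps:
G(p) = 2*p
d(R) = 2*R**3 (d(R) = (2*R)*R**2 = 2*R**3)
j(E) = -40 + E + E**2 + E**3 (j(E) = (E**2 + E**3) + (E - 40) = (E**2 + E**3) + (-40 + E) = -40 + E + E**2 + E**3)
-j(d(7)) = -(-40 + 2*7**3 + (2*7**3)**2 + (2*7**3)**3) = -(-40 + 2*343 + (2*343)**2 + (2*343)**3) = -(-40 + 686 + 686**2 + 686**3) = -(-40 + 686 + 470596 + 322828856) = -1*323300098 = -323300098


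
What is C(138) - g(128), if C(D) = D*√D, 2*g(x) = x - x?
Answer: 138*√138 ≈ 1621.1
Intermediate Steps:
g(x) = 0 (g(x) = (x - x)/2 = (½)*0 = 0)
C(D) = D^(3/2)
C(138) - g(128) = 138^(3/2) - 1*0 = 138*√138 + 0 = 138*√138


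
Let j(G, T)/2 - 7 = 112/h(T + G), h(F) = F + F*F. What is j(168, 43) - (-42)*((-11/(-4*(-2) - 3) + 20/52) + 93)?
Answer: 2794009092/726895 ≈ 3843.8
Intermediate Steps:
h(F) = F + F**2
j(G, T) = 14 + 224/((G + T)*(1 + G + T)) (j(G, T) = 14 + 2*(112/(((T + G)*(1 + (T + G))))) = 14 + 2*(112/(((G + T)*(1 + (G + T))))) = 14 + 2*(112/(((G + T)*(1 + G + T)))) = 14 + 2*(112*(1/((G + T)*(1 + G + T)))) = 14 + 2*(112/((G + T)*(1 + G + T))) = 14 + 224/((G + T)*(1 + G + T)))
j(168, 43) - (-42)*((-11/(-4*(-2) - 3) + 20/52) + 93) = (14 + 224/((168 + 43)*(1 + 168 + 43))) - (-42)*((-11/(-4*(-2) - 3) + 20/52) + 93) = (14 + 224/(211*212)) - (-42)*((-11/(8 - 3) + 20*(1/52)) + 93) = (14 + 224*(1/211)*(1/212)) - (-42)*((-11/5 + 5/13) + 93) = (14 + 56/11183) - (-42)*((-11*1/5 + 5/13) + 93) = 156618/11183 - (-42)*((-11/5 + 5/13) + 93) = 156618/11183 - (-42)*(-118/65 + 93) = 156618/11183 - (-42)*5927/65 = 156618/11183 - 1*(-248934/65) = 156618/11183 + 248934/65 = 2794009092/726895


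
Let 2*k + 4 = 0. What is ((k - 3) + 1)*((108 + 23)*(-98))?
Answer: 51352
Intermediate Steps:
k = -2 (k = -2 + (1/2)*0 = -2 + 0 = -2)
((k - 3) + 1)*((108 + 23)*(-98)) = ((-2 - 3) + 1)*((108 + 23)*(-98)) = (-5 + 1)*(131*(-98)) = -4*(-12838) = 51352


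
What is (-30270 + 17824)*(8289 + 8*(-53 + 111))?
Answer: -108939838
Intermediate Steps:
(-30270 + 17824)*(8289 + 8*(-53 + 111)) = -12446*(8289 + 8*58) = -12446*(8289 + 464) = -12446*8753 = -108939838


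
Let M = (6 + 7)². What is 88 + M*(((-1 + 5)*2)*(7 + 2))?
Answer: 12256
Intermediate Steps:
M = 169 (M = 13² = 169)
88 + M*(((-1 + 5)*2)*(7 + 2)) = 88 + 169*(((-1 + 5)*2)*(7 + 2)) = 88 + 169*((4*2)*9) = 88 + 169*(8*9) = 88 + 169*72 = 88 + 12168 = 12256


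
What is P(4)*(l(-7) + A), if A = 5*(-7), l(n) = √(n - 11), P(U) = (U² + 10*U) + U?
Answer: -2100 + 180*I*√2 ≈ -2100.0 + 254.56*I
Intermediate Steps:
P(U) = U² + 11*U
l(n) = √(-11 + n)
A = -35
P(4)*(l(-7) + A) = (4*(11 + 4))*(√(-11 - 7) - 35) = (4*15)*(√(-18) - 35) = 60*(3*I*√2 - 35) = 60*(-35 + 3*I*√2) = -2100 + 180*I*√2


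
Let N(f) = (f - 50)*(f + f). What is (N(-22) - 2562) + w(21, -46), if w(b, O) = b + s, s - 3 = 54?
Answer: 684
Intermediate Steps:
s = 57 (s = 3 + 54 = 57)
w(b, O) = 57 + b (w(b, O) = b + 57 = 57 + b)
N(f) = 2*f*(-50 + f) (N(f) = (-50 + f)*(2*f) = 2*f*(-50 + f))
(N(-22) - 2562) + w(21, -46) = (2*(-22)*(-50 - 22) - 2562) + (57 + 21) = (2*(-22)*(-72) - 2562) + 78 = (3168 - 2562) + 78 = 606 + 78 = 684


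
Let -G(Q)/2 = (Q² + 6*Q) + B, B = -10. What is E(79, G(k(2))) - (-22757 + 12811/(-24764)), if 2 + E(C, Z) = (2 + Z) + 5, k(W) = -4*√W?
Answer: 562601363/24764 + 48*√2 ≈ 22786.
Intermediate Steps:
G(Q) = 20 - 12*Q - 2*Q² (G(Q) = -2*((Q² + 6*Q) - 10) = -2*(-10 + Q² + 6*Q) = 20 - 12*Q - 2*Q²)
E(C, Z) = 5 + Z (E(C, Z) = -2 + ((2 + Z) + 5) = -2 + (7 + Z) = 5 + Z)
E(79, G(k(2))) - (-22757 + 12811/(-24764)) = (5 + (20 - (-48)*√2 - 2*(-4*√2)²)) - (-22757 + 12811/(-24764)) = (5 + (20 + 48*√2 - 2*32)) - (-22757 + 12811*(-1/24764)) = (5 + (20 + 48*√2 - 64)) - (-22757 - 12811/24764) = (5 + (-44 + 48*√2)) - 1*(-563567159/24764) = (-39 + 48*√2) + 563567159/24764 = 562601363/24764 + 48*√2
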